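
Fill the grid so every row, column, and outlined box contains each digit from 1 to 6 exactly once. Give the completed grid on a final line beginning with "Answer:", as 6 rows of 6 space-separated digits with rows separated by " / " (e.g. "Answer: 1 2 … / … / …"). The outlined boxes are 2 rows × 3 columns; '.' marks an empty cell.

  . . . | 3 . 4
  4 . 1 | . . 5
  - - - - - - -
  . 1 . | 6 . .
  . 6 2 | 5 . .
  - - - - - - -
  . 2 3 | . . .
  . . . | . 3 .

Step 1. [r5c5∈{1,4,5,6}] in col 5, 5 fits only at r5c5 ⇒ r5c5=5.
Step 2. [r3c3∈{4,5}] across box 3, 4 lands solely at r3c3 ⇒ r3c3=4.
Step 3. [r3c5∈{2}] nothing but 2 survives at r3c5, so r3c5=2.
Step 4. [r1c2∈{5}] r1c2 has the single candidate 5. So r1c2=5.
Step 5. [r6c6∈{1,2,6}] 2 has one home in col 6: r6c6 ⇒ r6c6=2.
Step 6. [r1c3∈{6}] r1c3 is down to just 6, so r1c3=6.
Step 7. [r6c1∈{1,5,6}] row 6 places 6 nowhere but r6c1, so r6c1=6.
Step 8. [r6c4∈{1,4}] 1 has one home in row 6: r6c4. So r6c4=1.
Step 9. [r4c1∈{3}] nothing but 3 survives at r4c1, so r4c1=3.
Step 10. [r4c6∈{1}] only 1 remains possible at r4c6, so r4c6=1.
Step 11. [r5c4∈{4}] nothing but 4 survives at r5c4. So r5c4=4.
Step 12. [r6c2∈{4}] r6c2 has the single candidate 4. So r6c2=4.
Step 13. [r2c4∈{2}] r2c4 has the single candidate 2, so r2c4=2.
Step 14. [r2c2∈{3}] r2c2 has the single candidate 3. So r2c2=3.
Step 15. [r3c6∈{3}] nothing but 3 survives at r3c6 ⇒ r3c6=3.
Step 16. [r4c5∈{4}] nothing but 4 survives at r4c5 ⇒ r4c5=4.
Step 17. [r1c1∈{2}] only 2 remains possible at r1c1 ⇒ r1c1=2.
Step 18. [r1c5∈{1}] only 1 remains possible at r1c5 ⇒ r1c5=1.
Step 19. [r5c6∈{6}] r5c6 is down to just 6. So r5c6=6.
Step 20. [r2c5∈{6}] r2c5 has the single candidate 6. So r2c5=6.
Step 21. [r3c1∈{5}] nothing but 5 survives at r3c1 ⇒ r3c1=5.
Step 22. [r6c3∈{5}] r6c3 has the single candidate 5. So r6c3=5.
Step 23. [r5c1∈{1}] r5c1 is down to just 1 ⇒ r5c1=1.

Answer: 2 5 6 3 1 4 / 4 3 1 2 6 5 / 5 1 4 6 2 3 / 3 6 2 5 4 1 / 1 2 3 4 5 6 / 6 4 5 1 3 2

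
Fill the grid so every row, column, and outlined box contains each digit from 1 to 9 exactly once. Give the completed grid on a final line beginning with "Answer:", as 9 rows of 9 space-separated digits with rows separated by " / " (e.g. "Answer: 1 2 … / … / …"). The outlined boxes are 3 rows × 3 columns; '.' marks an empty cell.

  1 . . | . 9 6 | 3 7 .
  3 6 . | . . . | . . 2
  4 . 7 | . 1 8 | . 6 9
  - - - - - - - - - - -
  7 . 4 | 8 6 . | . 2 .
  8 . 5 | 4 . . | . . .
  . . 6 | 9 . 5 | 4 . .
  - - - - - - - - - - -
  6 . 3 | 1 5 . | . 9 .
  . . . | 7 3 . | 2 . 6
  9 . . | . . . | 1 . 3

Step 1. [r3c7∈{5}] r3c7 is down to just 5, so r3c7=5.
Step 2. [r3c2∈{2}] r3c2's peers cover all but 2. So r3c2=2.
Step 3. [r9c5∈{2,4,8}] across col 5, 8 lands solely at r9c5, so r9c5=8.
Step 4. [r7c6∈{2,4}] 2 has one home in row 7: r7c6 ⇒ r7c6=2.
Step 5. [r1c3∈{8}] nothing but 8 survives at r1c3. So r1c3=8.
Step 6. [r2c8∈{1,4,8}] in row 2, 1 fits only at r2c8. So r2c8=1.
Step 7. [r9c6∈{4}] only 4 remains possible at r9c6. So r9c6=4.
Step 8. [r8c8∈{4,5,8}] r8c8 is the only open cell in col 8 admitting 4, so r8c8=4.
Step 9. [r8c2∈{1,5,8}] row 8 places 8 nowhere but r8c2 ⇒ r8c2=8.
Step 10. [r5c8∈{3}] r5c8's peers cover all but 3. So r5c8=3.
Step 11. [r1c2∈{5}] nothing but 5 survives at r1c2, so r1c2=5.
Step 12. [r4c6∈{1,3}] r4c6 is the only open cell in col 6 admitting 3 ⇒ r4c6=3.
Step 13. [r5c6∈{1,7}] 1 has one home in col 6: r5c6. So r5c6=1.
Step 14. [r5c9∈{7}] r5c9 has the single candidate 7, so r5c9=7.
Step 15. [r5c2∈{9}] nothing but 9 survives at r5c2. So r5c2=9.
Step 16. [r7c7∈{7,8}] in col 7, 7 fits only at r7c7, so r7c7=7.
Step 17. [r6c5∈{2,7}] r6c5 is the only open cell in row 6 admitting 7. So r6c5=7.
Step 18. [r4c2∈{1}] nothing but 1 survives at r4c2. So r4c2=1.
Step 19. [r6c9∈{1,8}] r6c9 is the only open cell in row 6 admitting 1. So r6c9=1.
Step 20. [r5c5∈{2}] r5c5 is down to just 2. So r5c5=2.
Step 21. [r6c8∈{8}] r6c8's peers cover all but 8. So r6c8=8.
Step 22. [r4c9∈{5}] r4c9 has the single candidate 5 ⇒ r4c9=5.
Step 23. [r2c4∈{5}] r2c4 has the single candidate 5 ⇒ r2c4=5.
Step 24. [r2c3∈{9}] nothing but 9 survives at r2c3 ⇒ r2c3=9.
Step 25. [r7c2∈{4}] r7c2 has the single candidate 4. So r7c2=4.
Step 26. [r3c4∈{3}] nothing but 3 survives at r3c4. So r3c4=3.
Step 27. [r2c6∈{7}] r2c6 has the single candidate 7. So r2c6=7.
Step 28. [r4c7∈{9}] only 9 remains possible at r4c7, so r4c7=9.
Step 29. [r8c6∈{9}] only 9 remains possible at r8c6, so r8c6=9.
Step 30. [r1c9∈{4}] nothing but 4 survives at r1c9, so r1c9=4.
Step 31. [r6c2∈{3}] r6c2 is down to just 3 ⇒ r6c2=3.
Step 32. [r2c7∈{8}] r2c7 has the single candidate 8 ⇒ r2c7=8.
Step 33. [r9c8∈{5}] only 5 remains possible at r9c8 ⇒ r9c8=5.
Step 34. [r1c4∈{2}] r1c4 has the single candidate 2, so r1c4=2.
Step 35. [r9c2∈{7}] r9c2 has the single candidate 7. So r9c2=7.
Step 36. [r9c4∈{6}] nothing but 6 survives at r9c4, so r9c4=6.
Step 37. [r8c3∈{1}] nothing but 1 survives at r8c3. So r8c3=1.
Step 38. [r9c3∈{2}] r9c3 is down to just 2 ⇒ r9c3=2.
Step 39. [r2c5∈{4}] r2c5 has the single candidate 4 ⇒ r2c5=4.
Step 40. [r8c1∈{5}] nothing but 5 survives at r8c1 ⇒ r8c1=5.
Step 41. [r7c9∈{8}] r7c9's peers cover all but 8 ⇒ r7c9=8.
Step 42. [r5c7∈{6}] r5c7's peers cover all but 6, so r5c7=6.
Step 43. [r6c1∈{2}] nothing but 2 survives at r6c1, so r6c1=2.

Answer: 1 5 8 2 9 6 3 7 4 / 3 6 9 5 4 7 8 1 2 / 4 2 7 3 1 8 5 6 9 / 7 1 4 8 6 3 9 2 5 / 8 9 5 4 2 1 6 3 7 / 2 3 6 9 7 5 4 8 1 / 6 4 3 1 5 2 7 9 8 / 5 8 1 7 3 9 2 4 6 / 9 7 2 6 8 4 1 5 3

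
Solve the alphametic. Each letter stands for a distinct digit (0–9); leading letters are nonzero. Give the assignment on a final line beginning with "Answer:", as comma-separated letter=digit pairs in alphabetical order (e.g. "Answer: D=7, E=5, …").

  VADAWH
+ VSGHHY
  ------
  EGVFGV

Step 1. [col 1: H + Y ≡ V (mod 10)] several values work for V in column 1 (H + Y ≡ V (mod 10), carry-in 0); try V=1. So V=1.
Step 2. [col 1: H + Y ≡ V (mod 10)] column 1 (H + Y ≡ V (mod 10), carry-in 0) doesn't pin Y yet; pick Y=6 and continue ⇒ Y=6.
Step 3. [col 1: H + Y ≡ V (mod 10)] in column 1 we have H+Y≡V with carry-in 0; given Y=6, V=1 and digits 1,6 already taken and all letters distinct, that pins H to 5, so H=5.
Step 4. [col 2: W + H ≡ G (mod 10)] several values work for W in column 2 (W + H ≡ G (mod 10), carry-in 1); try W=8 ⇒ W=8.
Step 5. [col 2: W + H ≡ G (mod 10)] in column 2 we have W+H≡G with carry-in 1; given W=8, H=5 and digits 1,5,6,8 already taken and all letters distinct, that pins G to 4 ⇒ G=4.
Step 6. [col 3: A + H ≡ F (mod 10)] column 3 (A + H ≡ F (mod 10), carry-in 1) doesn't pin F yet; pick F=9 and continue ⇒ F=9.
Step 7. [col 3: A + H ≡ F (mod 10)] from column 3 (H=5, F=9, carry-in 1, digits 1,4,5,6,8,9 already taken and all letters distinct): A must equal 3, so A=3.
Step 8. [col 4: D + G ≡ V (mod 10)] column 4: given G=4, V=1, carry-in 0, and digits 1,3,4,5,6,8,9 already taken and all letters distinct, D+G≡V (mod 10) forces D=7. So D=7.
Step 9. [col 5: A + S ≡ G (mod 10)] from column 5 (A=3, G=4, carry-in 1, digits 1,3,4,5,6,7,8,9 already taken and all letters distinct): S must equal 0. So S=0.
Step 10. [col 6: V + V ≡ E (mod 10)] column 6 reads V+V+carry(0)=E with V=1; with digits 0,1,3,4,5,6,7,8,9 already taken and all letters distinct, the only value for E is 2 ⇒ E=2.

Answer: A=3, D=7, E=2, F=9, G=4, H=5, S=0, V=1, W=8, Y=6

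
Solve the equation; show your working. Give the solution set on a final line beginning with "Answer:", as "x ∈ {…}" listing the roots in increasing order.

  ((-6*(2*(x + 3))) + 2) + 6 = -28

Step 1. [((-6*(2*(x + 3))) + 2) + 6 = -28] peel the +6: subtract 6 from each side, so sub: (-6*(2*(x + 3))) + 2 = -34.
Step 2. [(-6*(2*(x + 3))) + 2 = -34] the outer +2 inverts by subtracting 2 ⇒ sub: -6*(2*(x + 3)) = -36.
Step 3. [-6*(2*(x + 3)) = -36] -6·(inner) — divide through by -6. So div: 2*(x + 3) = 6.
Step 4. [2*(x + 3) = 6] leading coefficient 2: divide by 2, so div: x + 3 = 3.
Step 5. [x + 3 = 3] subtract 3: x sits inside (… + 3) ⇒ sub: x = 0.

Answer: x ∈ {0}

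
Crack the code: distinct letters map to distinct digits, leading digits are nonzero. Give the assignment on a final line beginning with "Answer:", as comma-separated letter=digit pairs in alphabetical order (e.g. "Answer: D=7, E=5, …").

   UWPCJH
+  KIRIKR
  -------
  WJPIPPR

Step 1. [W] adding two 6-digit numbers gives at most 6+1 digits, and here it does — W is that final carry and must be 1. So W=1.
Step 2. [col 1: H + R ≡ R (mod 10)] column 1: given nothing yet, carry-in 0, and digits 1 already taken and all letters distinct, H+R≡R (mod 10) forces H=0. So H=0.
Step 3. [col 1: H + R ≡ R (mod 10)] column 1 (H + R ≡ R (mod 10), carry-in 0) doesn't pin R yet; pick R=8 and continue. So R=8.
Step 4. [col 2: J + K ≡ P (mod 10)] several values work for K in column 2 (J + K ≡ P (mod 10), carry-in 0); try K=4 ⇒ K=4.
Step 5. [col 2: J + K ≡ P (mod 10)] column 2 (J + K ≡ P (mod 10), carry-in 0) doesn't pin P yet; pick P=7 and continue, so P=7.
Step 6. [col 2: J + K ≡ P (mod 10)] from column 2 (K=4, P=7, carry-in 0, digits 0,1,4,7,8 already taken and all letters distinct): J must equal 3 ⇒ J=3.
Step 7. [col 3: C + I ≡ P (mod 10)] column 3 (C + I ≡ P (mod 10), carry-in 0) doesn't pin C yet; pick C=2 and continue ⇒ C=2.
Step 8. [col 3: C + I ≡ P (mod 10)] from column 3 (C=2, P=7, carry-in 0, digits 0,1,2,3,4,7,8 already taken and all letters distinct): I must equal 5 ⇒ I=5.
Step 9. [col 6: U + K ≡ J (mod 10)] column 6 reads U+K+carry(0)=J with K=4, J=3; with digits 0,1,2,3,4,5,7,8 already taken and all letters distinct, the only value for U is 9 ⇒ U=9.

Answer: C=2, H=0, I=5, J=3, K=4, P=7, R=8, U=9, W=1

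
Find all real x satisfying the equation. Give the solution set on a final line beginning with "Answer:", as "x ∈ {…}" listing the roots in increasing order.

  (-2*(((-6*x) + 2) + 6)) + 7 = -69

Step 1. [(-2*(((-6*x) + 2) + 6)) + 7 = -69] 7 comes off first (subtract 7). So sub: -2*(((-6*x) + 2) + 6) = -76.
Step 2. [-2*(((-6*x) + 2) + 6) = -76] LHS = -2·(…); ÷-2 both sides, so div: ((-6*x) + 2) + 6 = 38.
Step 3. [((-6*x) + 2) + 6 = 38] 6 comes off first (subtract 6). So sub: (-6*x) + 2 = 32.
Step 4. [(-6*x) + 2 = 32] the outer +2 inverts by subtracting 2. So sub: -6*x = 30.
Step 5. [-6*x = 30] LHS = -6·(…); ÷-6 both sides, so div: x = -5.

Answer: x ∈ {-5}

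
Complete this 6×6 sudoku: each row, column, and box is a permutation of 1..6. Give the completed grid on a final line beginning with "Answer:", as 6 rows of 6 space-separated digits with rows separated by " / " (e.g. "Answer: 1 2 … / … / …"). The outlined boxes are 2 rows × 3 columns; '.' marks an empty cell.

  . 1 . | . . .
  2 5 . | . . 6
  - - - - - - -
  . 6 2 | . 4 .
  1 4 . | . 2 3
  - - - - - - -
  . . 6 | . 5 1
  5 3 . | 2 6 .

Step 1. [r1c5∈{3}] only 3 remains possible at r1c5 ⇒ r1c5=3.
Step 2. [r1c3∈{4}] r1c3 has the single candidate 4 ⇒ r1c3=4.
Step 3. [r1c4∈{5}] r1c4 has the single candidate 5. So r1c4=5.
Step 4. [r2c4∈{1,4}] in row 2, 4 fits only at r2c4. So r2c4=4.
Step 5. [r1c1∈{6}] r1c1's peers cover all but 6 ⇒ r1c1=6.
Step 6. [r1c6∈{2}] r1c6 has the single candidate 2 ⇒ r1c6=2.
Step 7. [r2c3∈{3}] r2c3's peers cover all but 3, so r2c3=3.
Step 8. [r3c1∈{3}] r3c1 has the single candidate 3 ⇒ r3c1=3.
Step 9. [r5c2∈{2}] r5c2 is down to just 2 ⇒ r5c2=2.
Step 10. [r4c4∈{6}] r4c4 is down to just 6. So r4c4=6.
Step 11. [r4c3∈{5}] r4c3 has the single candidate 5 ⇒ r4c3=5.
Step 12. [r2c5∈{1}] only 1 remains possible at r2c5, so r2c5=1.
Step 13. [r6c6∈{4}] r6c6 is down to just 4 ⇒ r6c6=4.
Step 14. [r3c4∈{1}] r3c4 is down to just 1, so r3c4=1.
Step 15. [r6c3∈{1}] r6c3 has the single candidate 1 ⇒ r6c3=1.
Step 16. [r5c1∈{4}] nothing but 4 survives at r5c1 ⇒ r5c1=4.
Step 17. [r5c4∈{3}] r5c4 has the single candidate 3. So r5c4=3.
Step 18. [r3c6∈{5}] r3c6 has the single candidate 5, so r3c6=5.

Answer: 6 1 4 5 3 2 / 2 5 3 4 1 6 / 3 6 2 1 4 5 / 1 4 5 6 2 3 / 4 2 6 3 5 1 / 5 3 1 2 6 4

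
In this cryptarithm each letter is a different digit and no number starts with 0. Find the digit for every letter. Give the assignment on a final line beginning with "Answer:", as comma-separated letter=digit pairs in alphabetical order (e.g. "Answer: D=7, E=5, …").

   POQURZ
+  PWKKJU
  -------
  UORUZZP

Step 1. [col 1: Z + U ≡ P (mod 10)] U=1 is one option consistent with column 1 (Z + U ≡ P (mod 10), carry-in 0) — take it ⇒ U=1.
Step 2. [col 1: Z + U ≡ P (mod 10)] several values work for Z in column 1 (Z + U ≡ P (mod 10), carry-in 0); try Z=4. So Z=4.
Step 3. [col 1: Z + U ≡ P (mod 10)] column 1 reads Z+U+carry(0)=P with Z=4, U=1; with digits 1,4 already taken and all letters distinct, the only value for P is 5. So P=5.
Step 4. [col 2: R + J ≡ Z (mod 10)] no forcing yet in column 2 (carry-in 0); J=6 is free and consistent — try it. So J=6.
Step 5. [col 2: R + J ≡ Z (mod 10)] column 2 reads R+J+carry(0)=Z with J=6, Z=4; with digits 1,4,5,6 already taken and all letters distinct, the only value for R is 8, so R=8.
Step 6. [col 3: U + K ≡ Z (mod 10)] in column 3 we have U+K≡Z with carry-in 1; given U=1, Z=4 and digits 1,4,5,6,8 already taken and all letters distinct, that pins K to 2 ⇒ K=2.
Step 7. [col 4: Q + K ≡ U (mod 10)] column 4: given K=2, U=1, carry-in 0, and digits 1,2,4,5,6,8 already taken and all letters distinct, Q+K≡U (mod 10) forces Q=9 ⇒ Q=9.
Step 8. [col 5: O + W ≡ R (mod 10)] O=0 is one option consistent with column 5 (O + W ≡ R (mod 10), carry-in 1) — take it ⇒ O=0.
Step 9. [col 5: O + W ≡ R (mod 10)] from column 5 (O=0, R=8, carry-in 1, digits 0,1,2,4,5,6,8,9 already taken and all letters distinct): W must equal 7, so W=7.

Answer: J=6, K=2, O=0, P=5, Q=9, R=8, U=1, W=7, Z=4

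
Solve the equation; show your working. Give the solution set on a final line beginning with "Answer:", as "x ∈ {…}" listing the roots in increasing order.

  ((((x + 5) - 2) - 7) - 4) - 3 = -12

Step 1. [((((x + 5) - 2) - 7) - 4) - 3 = -12] the outer -3 inverts by adding 3, so sub: (((x + 5) - 2) - 7) - 4 = -9.
Step 2. [(((x + 5) - 2) - 7) - 4 = -9] the outer -4 inverts by adding 4 ⇒ sub: ((x + 5) - 2) - 7 = -5.
Step 3. [((x + 5) - 2) - 7 = -5] -7 is outermost — add 7 both sides, so sub: (x + 5) - 2 = 2.
Step 4. [(x + 5) - 2 = 2] 2 comes off first (add 2). So sub: x + 5 = 4.
Step 5. [x + 5 = 4] the outer +5 inverts by subtracting 5 ⇒ sub: x = -1.

Answer: x ∈ {-1}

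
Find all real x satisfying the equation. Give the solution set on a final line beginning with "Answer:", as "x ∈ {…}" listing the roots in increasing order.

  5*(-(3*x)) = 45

Step 1. [5*(-(3*x)) = 45] LHS = 5·(…); ÷5 both sides, so div: -(3*x) = 9.
Step 2. [-(3*x) = 9] flip signs both sides, so neg: 3*x = -9.
Step 3. [3*x = -9] divide by the outer 3 ⇒ div: x = -3.

Answer: x ∈ {-3}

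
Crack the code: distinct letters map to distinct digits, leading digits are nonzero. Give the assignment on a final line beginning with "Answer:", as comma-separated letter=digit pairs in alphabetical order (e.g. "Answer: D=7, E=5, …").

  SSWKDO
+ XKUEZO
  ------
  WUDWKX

Step 1. [col 1: O + O ≡ X (mod 10)] column 1 (O + O ≡ X (mod 10), carry-in 0) doesn't pin O yet; pick O=8 and continue, so O=8.
Step 2. [col 1: O + O ≡ X (mod 10)] column 1: given O=8, carry-in 0, and digits 8 already taken and all letters distinct, O+O≡X (mod 10) forces X=6 ⇒ X=6.
Step 3. [col 2: D + Z ≡ K (mod 10)] D=2 is one option consistent with column 2 (D + Z ≡ K (mod 10), carry-in 1) — take it. So D=2.
Step 4. [col 2: D + Z ≡ K (mod 10)] column 2 (D + Z ≡ K (mod 10), carry-in 1) doesn't pin Z yet; pick Z=0 and continue, so Z=0.
Step 5. [col 2: D + Z ≡ K (mod 10)] column 2 reads D+Z+carry(1)=K with D=2, Z=0; with digits 0,2,6,8 already taken and all letters distinct, the only value for K is 3, so K=3.
Step 6. [col 3: K + E ≡ W (mod 10)] column 3 (K + E ≡ W (mod 10), carry-in 0) doesn't pin E yet; pick E=4 and continue ⇒ E=4.
Step 7. [col 3: K + E ≡ W (mod 10)] column 3: given K=3, E=4, carry-in 0, and digits 0,2,3,4,6,8 already taken and all letters distinct, K+E≡W (mod 10) forces W=7 ⇒ W=7.
Step 8. [col 4: W + U ≡ D (mod 10)] column 4 reads W+U+carry(0)=D with W=7, D=2; with digits 0,2,3,4,6,7,8 already taken and all letters distinct, the only value for U is 5, so U=5.
Step 9. [col 5: S + K ≡ U (mod 10)] in column 5 we have S+K≡U with carry-in 1; given K=3, U=5 and digits 0,2,3,4,5,6,7,8 already taken and all letters distinct, that pins S to 1 ⇒ S=1.

Answer: D=2, E=4, K=3, O=8, S=1, U=5, W=7, X=6, Z=0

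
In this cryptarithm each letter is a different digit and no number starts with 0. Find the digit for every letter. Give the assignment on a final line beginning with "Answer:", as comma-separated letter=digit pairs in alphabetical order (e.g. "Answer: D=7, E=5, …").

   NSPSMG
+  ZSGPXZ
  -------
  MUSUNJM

Step 1. [col 1: G + Z ≡ M (mod 10)] Z=6 is one option consistent with column 1 (G + Z ≡ M (mod 10), carry-in 0) — take it. So Z=6.
Step 2. [col 1: G + Z ≡ M (mod 10)] G=5 is one option consistent with column 1 (G + Z ≡ M (mod 10), carry-in 0) — take it ⇒ G=5.
Step 3. [col 1: G + Z ≡ M (mod 10)] column 1: given G=5, Z=6, carry-in 0, and digits 5,6 already taken and all letters distinct, G+Z≡M (mod 10) forces M=1 ⇒ M=1.
Step 4. [col 2: M + X ≡ J (mod 10)] column 2 (M + X ≡ J (mod 10), carry-in 1) doesn't pin X yet; pick X=0 and continue ⇒ X=0.
Step 5. [col 2: M + X ≡ J (mod 10)] in column 2 we have M+X≡J with carry-in 1; given M=1, X=0 and digits 0,1,5,6 already taken and all letters distinct, that pins J to 2 ⇒ J=2.
Step 6. [col 3: S + P ≡ N (mod 10)] several values work for N in column 3 (S + P ≡ N (mod 10), carry-in 0); try N=7 ⇒ N=7.
Step 7. [col 3: S + P ≡ N (mod 10)] column 3 (S + P ≡ N (mod 10), carry-in 0) doesn't pin P yet; pick P=8 and continue ⇒ P=8.
Step 8. [col 3: S + P ≡ N (mod 10)] column 3: given P=8, N=7, carry-in 0, and digits 0,1,2,5,6,7,8 already taken and all letters distinct, S+P≡N (mod 10) forces S=9. So S=9.
Step 9. [col 4: P + G ≡ U (mod 10)] column 4: given P=8, G=5, carry-in 1, and digits 0,1,2,5,6,7,8,9 already taken and all letters distinct, P+G≡U (mod 10) forces U=4. So U=4.

Answer: G=5, J=2, M=1, N=7, P=8, S=9, U=4, X=0, Z=6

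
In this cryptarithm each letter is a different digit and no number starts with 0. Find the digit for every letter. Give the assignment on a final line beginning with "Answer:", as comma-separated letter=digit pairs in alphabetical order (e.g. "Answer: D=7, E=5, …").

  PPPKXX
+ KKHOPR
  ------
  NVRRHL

Step 1. [col 1: X + R ≡ L (mod 10)] no forcing yet in column 1 (carry-in 0); L=8 is free and consistent — try it ⇒ L=8.
Step 2. [col 1: X + R ≡ L (mod 10)] column 1 (X + R ≡ L (mod 10), carry-in 0) doesn't pin R yet; pick R=3 and continue, so R=3.
Step 3. [col 1: X + R ≡ L (mod 10)] from column 1 (R=3, L=8, carry-in 0, digits 3,8 already taken and all letters distinct): X must equal 5. So X=5.
Step 4. [col 2: X + P ≡ H (mod 10)] H=9 is one option consistent with column 2 (X + P ≡ H (mod 10), carry-in 0) — take it. So H=9.
Step 5. [col 2: X + P ≡ H (mod 10)] column 2 reads X+P+carry(0)=H with X=5, H=9; with digits 3,5,8,9 already taken and all letters distinct, the only value for P is 4, so P=4.
Step 6. [col 3: K + O ≡ R (mod 10)] column 3 (K + O ≡ R (mod 10), carry-in 0) doesn't pin O yet; pick O=1 and continue ⇒ O=1.
Step 7. [col 3: K + O ≡ R (mod 10)] column 3: given O=1, R=3, carry-in 0, and digits 1,3,4,5,8,9 already taken and all letters distinct, K+O≡R (mod 10) forces K=2 ⇒ K=2.
Step 8. [col 5: P + K ≡ V (mod 10)] in column 5 we have P+K≡V with carry-in 1; given P=4, K=2 and digits 1,2,3,4,5,8,9 already taken and all letters distinct, that pins V to 7, so V=7.
Step 9. [col 6: P + K ≡ N (mod 10)] from column 6 (P=4, K=2, carry-in 0, digits 1,2,3,4,5,7,8,9 already taken and all letters distinct): N must equal 6, so N=6.

Answer: H=9, K=2, L=8, N=6, O=1, P=4, R=3, V=7, X=5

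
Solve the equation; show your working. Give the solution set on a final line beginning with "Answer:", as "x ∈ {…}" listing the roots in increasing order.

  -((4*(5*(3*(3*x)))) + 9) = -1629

Step 1. [-((4*(5*(3*(3*x)))) + 9) = -1629] flip signs both sides, so neg: (4*(5*(3*(3*x)))) + 9 = 1629.
Step 2. [(4*(5*(3*(3*x)))) + 9 = 1629] 9 comes off first (subtract 9). So sub: 4*(5*(3*(3*x))) = 1620.
Step 3. [4*(5*(3*(3*x))) = 1620] leading coefficient 4: divide by 4 ⇒ div: 5*(3*(3*x)) = 405.
Step 4. [5*(3*(3*x)) = 405] leading coefficient 5: divide by 5. So div: 3*(3*x) = 81.
Step 5. [3*(3*x) = 81] LHS = 3·(…); ÷3 both sides. So div: 3*x = 27.
Step 6. [3*x = 27] 3 out front; divide by 3. So div: x = 9.

Answer: x ∈ {9}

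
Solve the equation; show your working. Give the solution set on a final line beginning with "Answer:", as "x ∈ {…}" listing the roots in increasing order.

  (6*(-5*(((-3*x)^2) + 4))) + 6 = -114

Step 1. [(6*(-5*(((-3*x)^2) + 4))) + 6 = -114] subtract 6: x sits inside (… + 6), so sub: 6*(-5*(((-3*x)^2) + 4)) = -120.
Step 2. [6*(-5*(((-3*x)^2) + 4)) = -120] LHS = 6·(…); ÷6 both sides, so div: -5*(((-3*x)^2) + 4) = -20.
Step 3. [-5*(((-3*x)^2) + 4) = -20] divide by the outer -5 ⇒ div: ((-3*x)^2) + 4 = 4.
Step 4. [((-3*x)^2) + 4 = 4] 4 comes off first (subtract 4) ⇒ sub: (-3*x)^2 = 0.
Step 5. [(-3*x)^2 = 0] 0 ≥ 0, LHS is (·)² — take ±√. So sqrt: -3*x = 0.
Step 6. [-3*x = 0] divide by the outer -3, so div: x = 0.

Answer: x ∈ {0}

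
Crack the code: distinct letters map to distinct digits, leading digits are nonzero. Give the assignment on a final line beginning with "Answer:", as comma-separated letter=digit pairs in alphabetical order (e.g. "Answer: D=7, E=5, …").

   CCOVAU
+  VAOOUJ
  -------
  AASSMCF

Step 1. [A] the sum has 7 digits but both addends have 6; that extra leading digit A is the final carry, namely 1 ⇒ A=1.
Step 2. [col 1: U + J ≡ F (mod 10)] J=9 is one option consistent with column 1 (U + J ≡ F (mod 10), carry-in 0) — take it, so J=9.
Step 3. [col 1: U + J ≡ F (mod 10)] column 1 (U + J ≡ F (mod 10), carry-in 0) doesn't pin F yet; pick F=2 and continue, so F=2.
Step 4. [col 1: U + J ≡ F (mod 10)] column 1 reads U+J+carry(0)=F with J=9, F=2; with digits 1,2,9 already taken and all letters distinct, the only value for U is 3 ⇒ U=3.
Step 5. [col 2: A + U ≡ C (mod 10)] column 2: given A=1, U=3, carry-in 1, and digits 1,2,3,9 already taken and all letters distinct, A+U≡C (mod 10) forces C=5 ⇒ C=5.
Step 6. [col 3: V + O ≡ M (mod 10)] several values work for O in column 3 (V + O ≡ M (mod 10), carry-in 0); try O=8, so O=8.
Step 7. [col 3: V + O ≡ M (mod 10)] from column 3 (O=8, carry-in 0, digits 1,2,3,5,8,9 already taken and all letters distinct): V must equal 6. So V=6.
Step 8. [col 3: V + O ≡ M (mod 10)] in column 3 we have V+O≡M with carry-in 0; given V=6, O=8 and digits 1,2,3,5,6,8,9 already taken and all letters distinct, that pins M to 4, so M=4.
Step 9. [col 4: O + O ≡ S (mod 10)] column 4 reads O+O+carry(1)=S with O=8; with digits 1,2,3,4,5,6,8,9 already taken and all letters distinct, the only value for S is 7. So S=7.

Answer: A=1, C=5, F=2, J=9, M=4, O=8, S=7, U=3, V=6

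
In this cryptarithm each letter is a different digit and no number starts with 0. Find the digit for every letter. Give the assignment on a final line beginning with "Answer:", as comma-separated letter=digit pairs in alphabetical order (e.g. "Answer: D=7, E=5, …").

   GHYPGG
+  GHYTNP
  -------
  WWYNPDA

Step 1. [col 1: G + P ≡ A (mod 10)] no forcing yet in column 1 (carry-in 0); A=8 is free and consistent — try it. So A=8.
Step 2. [col 1: G + P ≡ A (mod 10)] column 1 (G + P ≡ A (mod 10), carry-in 0) doesn't pin G yet; pick G=5 and continue. So G=5.
Step 3. [col 1: G + P ≡ A (mod 10)] column 1: given G=5, A=8, carry-in 0, and digits 5,8 already taken and all letters distinct, G+P≡A (mod 10) forces P=3, so P=3.
Step 4. [col 2: G + N ≡ D (mod 10)] several values work for N in column 2 (G + N ≡ D (mod 10), carry-in 0); try N=4 ⇒ N=4.
Step 5. [col 2: G + N ≡ D (mod 10)] column 2: given G=5, N=4, carry-in 0, and digits 3,4,5,8 already taken and all letters distinct, G+N≡D (mod 10) forces D=9. So D=9.
Step 6. [col 3: P + T ≡ P (mod 10)] column 3: given P=3, carry-in 0, and digits 3,4,5,8,9 already taken and all letters distinct, P+T≡P (mod 10) forces T=0, so T=0.
Step 7. [col 4: Y + Y ≡ N (mod 10)] several values work for Y in column 4 (Y + Y ≡ N (mod 10), carry-in 0); try Y=2, so Y=2.
Step 8. [W] W is the leading digit of a 7-digit sum of two 6-digit numbers; the final carry is exactly 1 ⇒ W=1.
Step 9. [col 5: H + H ≡ Y (mod 10)] from column 5 (Y=2, carry-in 0, digits 0,1,2,3,4,5,8,9 already taken and all letters distinct): H must equal 6, so H=6.

Answer: A=8, D=9, G=5, H=6, N=4, P=3, T=0, W=1, Y=2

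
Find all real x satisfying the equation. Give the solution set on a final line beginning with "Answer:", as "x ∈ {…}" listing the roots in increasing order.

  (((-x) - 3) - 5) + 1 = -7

Step 1. [(((-x) - 3) - 5) + 1 = -7] subtract 1: x sits inside (… + 1) ⇒ sub: ((-x) - 3) - 5 = -8.
Step 2. [((-x) - 3) - 5 = -8] 5 comes off first (add 5) ⇒ sub: (-x) - 3 = -3.
Step 3. [(-x) - 3 = -3] 3 comes off first (add 3). So sub: -x = 0.
Step 4. [-x = 0] leading − — multiply by −1, so neg: x = 0.

Answer: x ∈ {0}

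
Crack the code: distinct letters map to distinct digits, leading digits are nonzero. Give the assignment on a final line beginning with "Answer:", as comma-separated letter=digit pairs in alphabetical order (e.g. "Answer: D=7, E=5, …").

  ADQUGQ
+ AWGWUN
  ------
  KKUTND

Step 1. [col 1: Q + N ≡ D (mod 10)] several values work for D in column 1 (Q + N ≡ D (mod 10), carry-in 0); try D=4. So D=4.
Step 2. [col 1: Q + N ≡ D (mod 10)] several values work for Q in column 1 (Q + N ≡ D (mod 10), carry-in 0); try Q=5 ⇒ Q=5.
Step 3. [col 1: Q + N ≡ D (mod 10)] column 1: given Q=5, D=4, carry-in 0, and digits 4,5 already taken and all letters distinct, Q+N≡D (mod 10) forces N=9. So N=9.
Step 4. [col 2: G + U ≡ N (mod 10)] column 2 (G + U ≡ N (mod 10), carry-in 1) doesn't pin G yet; pick G=6 and continue. So G=6.
Step 5. [col 2: G + U ≡ N (mod 10)] from column 2 (G=6, N=9, carry-in 1, digits 4,5,6,9 already taken and all letters distinct): U must equal 2 ⇒ U=2.
Step 6. [col 3: U + W ≡ T (mod 10)] no forcing yet in column 3 (carry-in 0); T=0 is free and consistent — try it ⇒ T=0.
Step 7. [col 3: U + W ≡ T (mod 10)] from column 3 (U=2, T=0, carry-in 0, digits 0,2,4,5,6,9 already taken and all letters distinct): W must equal 8 ⇒ W=8.
Step 8. [col 5: D + W ≡ K (mod 10)] from column 5 (D=4, W=8, carry-in 1, digits 0,2,4,5,6,8,9 already taken and all letters distinct): K must equal 3 ⇒ K=3.
Step 9. [col 6: A + A ≡ K (mod 10)] column 6: given K=3, carry-in 1, and digits 0,2,3,4,5,6,8,9 already taken and all letters distinct, A+A≡K (mod 10) forces A=1. So A=1.

Answer: A=1, D=4, G=6, K=3, N=9, Q=5, T=0, U=2, W=8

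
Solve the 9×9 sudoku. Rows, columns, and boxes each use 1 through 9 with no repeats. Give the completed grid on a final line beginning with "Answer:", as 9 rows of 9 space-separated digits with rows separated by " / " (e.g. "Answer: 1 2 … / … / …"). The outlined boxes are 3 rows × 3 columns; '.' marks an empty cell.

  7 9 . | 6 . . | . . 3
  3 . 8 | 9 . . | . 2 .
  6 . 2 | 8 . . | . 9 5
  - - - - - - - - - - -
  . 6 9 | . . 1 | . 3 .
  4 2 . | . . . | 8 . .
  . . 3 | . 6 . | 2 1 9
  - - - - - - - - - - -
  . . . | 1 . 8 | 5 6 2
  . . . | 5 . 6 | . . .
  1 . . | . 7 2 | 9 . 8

Step 1. [r9c8∈{4}] only 4 remains possible at r9c8, so r9c8=4.
Step 2. [r8c8∈{7}] only 7 remains possible at r8c8 ⇒ r8c8=7.
Step 3. [r8c3∈{4}] nothing but 4 survives at r8c3. So r8c3=4.
Step 4. [r7c5∈{3,4,9}] 4 has one home in row 7: r7c5, so r7c5=4.
Step 5. [r2c7∈{1,4,6,7}] 6 has one home in col 7: r2c7. So r2c7=6.
Step 6. [r5c6∈{3,5,7,9}] in col 6, 9 fits only at r5c6 ⇒ r5c6=9.
Step 7. [r1c5∈{1,2,5}] across row 1, 2 lands solely at r1c5, so r1c5=2.
Step 8. [r7c2∈{3,7}] row 7 places 3 nowhere but r7c2. So r7c2=3.
Step 9. [r6c2∈{5,7,8}] 7 has one home in col 2: r6c2, so r6c2=7.
Step 10. [r3c6∈{3,4,7}] r3c6 is the only open cell in col 6 admitting 3, so r3c6=3.
Step 11. [r3c7∈{1,4,7}] row 3 places 7 nowhere but r3c7 ⇒ r3c7=7.
Step 12. [r4c7∈{4}] r4c7 has the single candidate 4, so r4c7=4.
Step 13. [r1c6∈{4,5}] 4 has one home in row 1: r1c6, so r1c6=4.
Step 14. [r1c3∈{1,5}] r1c3 is the only open cell in row 1 admitting 5, so r1c3=5.
Step 15. [r6c6∈{5}] nothing but 5 survives at r6c6, so r6c6=5.
Step 16. [r2c9∈{1,4}] r2c9 is the only open cell in col 9 admitting 4. So r2c9=4.
Step 17. [r6c1∈{8}] nothing but 8 survives at r6c1, so r6c1=8.
Step 18. [r4c9∈{7}] nothing but 7 survives at r4c9 ⇒ r4c9=7.
Step 19. [r5c5∈{3}] r5c5 has the single candidate 3, so r5c5=3.
Step 20. [r2c2∈{1}] r2c2 is down to just 1, so r2c2=1.
Step 21. [r8c7∈{1,3}] 3 has one home in row 8: r8c7, so r8c7=3.
Step 22. [r7c1∈{9}] only 9 remains possible at r7c1. So r7c1=9.
Step 23. [r3c2∈{4}] r3c2 has the single candidate 4. So r3c2=4.
Step 24. [r1c8∈{8}] r1c8 has the single candidate 8, so r1c8=8.
Step 25. [r3c5∈{1}] only 1 remains possible at r3c5, so r3c5=1.
Step 26. [r8c1∈{2}] nothing but 2 survives at r8c1 ⇒ r8c1=2.
Step 27. [r8c9∈{1}] r8c9 has the single candidate 1 ⇒ r8c9=1.
Step 28. [r6c4∈{4}] nothing but 4 survives at r6c4 ⇒ r6c4=4.
Step 29. [r4c4∈{2}] r4c4's peers cover all but 2 ⇒ r4c4=2.
Step 30. [r5c9∈{6}] r5c9 has the single candidate 6, so r5c9=6.
Step 31. [r4c5∈{8}] r4c5 has the single candidate 8, so r4c5=8.
Step 32. [r2c6∈{7}] r2c6 has the single candidate 7 ⇒ r2c6=7.
Step 33. [r2c5∈{5}] nothing but 5 survives at r2c5 ⇒ r2c5=5.
Step 34. [r5c8∈{5}] only 5 remains possible at r5c8 ⇒ r5c8=5.
Step 35. [r8c2∈{8}] nothing but 8 survives at r8c2. So r8c2=8.
Step 36. [r9c4∈{3}] r9c4 is down to just 3 ⇒ r9c4=3.
Step 37. [r1c7∈{1}] r1c7 is down to just 1, so r1c7=1.
Step 38. [r9c3∈{6}] r9c3 has the single candidate 6, so r9c3=6.
Step 39. [r7c3∈{7}] nothing but 7 survives at r7c3. So r7c3=7.
Step 40. [r8c5∈{9}] r8c5 is down to just 9 ⇒ r8c5=9.
Step 41. [r5c3∈{1}] only 1 remains possible at r5c3, so r5c3=1.
Step 42. [r9c2∈{5}] only 5 remains possible at r9c2 ⇒ r9c2=5.
Step 43. [r4c1∈{5}] only 5 remains possible at r4c1, so r4c1=5.
Step 44. [r5c4∈{7}] nothing but 7 survives at r5c4 ⇒ r5c4=7.

Answer: 7 9 5 6 2 4 1 8 3 / 3 1 8 9 5 7 6 2 4 / 6 4 2 8 1 3 7 9 5 / 5 6 9 2 8 1 4 3 7 / 4 2 1 7 3 9 8 5 6 / 8 7 3 4 6 5 2 1 9 / 9 3 7 1 4 8 5 6 2 / 2 8 4 5 9 6 3 7 1 / 1 5 6 3 7 2 9 4 8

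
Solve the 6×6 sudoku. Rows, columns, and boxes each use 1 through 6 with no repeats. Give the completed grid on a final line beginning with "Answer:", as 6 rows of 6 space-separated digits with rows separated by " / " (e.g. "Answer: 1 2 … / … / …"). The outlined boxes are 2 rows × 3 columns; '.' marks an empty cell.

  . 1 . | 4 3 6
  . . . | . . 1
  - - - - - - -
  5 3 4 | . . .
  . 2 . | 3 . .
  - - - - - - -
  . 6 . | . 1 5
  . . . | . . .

Step 1. [r5c4∈{2}] only 2 remains possible at r5c4 ⇒ r5c4=2.
Step 2. [r5c3∈{3}] only 3 remains possible at r5c3 ⇒ r5c3=3.
Step 3. [r2c5∈{2,5}] in box 2, 2 fits only at r2c5, so r2c5=2.
Step 4. [r1c3∈{2,5}] across row 1, 5 lands solely at r1c3 ⇒ r1c3=5.
Step 5. [r5c1∈{4}] r5c1 has the single candidate 4. So r5c1=4.
Step 6. [r3c5∈{6}] r3c5 has the single candidate 6. So r3c5=6.
Step 7. [r6c5∈{4}] r6c5 has the single candidate 4. So r6c5=4.
Step 8. [r6c3∈{1,2}] across col 3, 2 lands solely at r6c3. So r6c3=2.
Step 9. [r4c3∈{1,6}] col 3 places 1 nowhere but r4c3. So r4c3=1.
Step 10. [r4c1∈{6}] only 6 remains possible at r4c1. So r4c1=6.
Step 11. [r2c1∈{3}] only 3 remains possible at r2c1 ⇒ r2c1=3.
Step 12. [r6c4∈{6}] r6c4's peers cover all but 6 ⇒ r6c4=6.
Step 13. [r2c4∈{5}] nothing but 5 survives at r2c4 ⇒ r2c4=5.
Step 14. [r4c6∈{4}] r4c6's peers cover all but 4 ⇒ r4c6=4.
Step 15. [r3c4∈{1}] nothing but 1 survives at r3c4. So r3c4=1.
Step 16. [r2c2∈{4}] r2c2's peers cover all but 4, so r2c2=4.
Step 17. [r2c3∈{6}] r2c3 is down to just 6, so r2c3=6.
Step 18. [r6c2∈{5}] nothing but 5 survives at r6c2, so r6c2=5.
Step 19. [r6c6∈{3}] r6c6 has the single candidate 3. So r6c6=3.
Step 20. [r6c1∈{1}] r6c1 is down to just 1, so r6c1=1.
Step 21. [r4c5∈{5}] r4c5's peers cover all but 5 ⇒ r4c5=5.
Step 22. [r3c6∈{2}] r3c6 is down to just 2, so r3c6=2.
Step 23. [r1c1∈{2}] only 2 remains possible at r1c1, so r1c1=2.

Answer: 2 1 5 4 3 6 / 3 4 6 5 2 1 / 5 3 4 1 6 2 / 6 2 1 3 5 4 / 4 6 3 2 1 5 / 1 5 2 6 4 3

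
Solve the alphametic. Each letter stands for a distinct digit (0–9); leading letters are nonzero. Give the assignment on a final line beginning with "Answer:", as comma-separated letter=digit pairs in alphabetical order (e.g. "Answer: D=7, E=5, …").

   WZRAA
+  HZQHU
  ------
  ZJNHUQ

Step 1. [col 1: A + U ≡ Q (mod 10)] A=6 is one option consistent with column 1 (A + U ≡ Q (mod 10), carry-in 0) — take it. So A=6.
Step 2. [Z] the sum has 6 digits but both addends have 5; that extra leading digit Z is the final carry, namely 1, so Z=1.
Step 3. [col 1: A + U ≡ Q (mod 10)] column 1 (A + U ≡ Q (mod 10), carry-in 0) doesn't pin Q yet; pick Q=5 and continue ⇒ Q=5.
Step 4. [col 1: A + U ≡ Q (mod 10)] column 1: given A=6, Q=5, carry-in 0, and digits 1,5,6 already taken and all letters distinct, A+U≡Q (mod 10) forces U=9. So U=9.
Step 5. [col 2: A + H ≡ U (mod 10)] column 2: given A=6, U=9, carry-in 1, and digits 1,5,6,9 already taken and all letters distinct, A+H≡U (mod 10) forces H=2 ⇒ H=2.
Step 6. [col 3: R + Q ≡ H (mod 10)] from column 3 (Q=5, H=2, carry-in 0, digits 1,2,5,6,9 already taken and all letters distinct): R must equal 7 ⇒ R=7.
Step 7. [col 4: Z + Z ≡ N (mod 10)] column 4: given Z=1, carry-in 1, and digits 1,2,5,6,7,9 already taken and all letters distinct, Z+Z≡N (mod 10) forces N=3, so N=3.
Step 8. [col 5: W + H ≡ J (mod 10)] in column 5 we have W+H≡J with carry-in 0; given H=2 and digits 1,2,3,5,6,7,9 already taken and all letters distinct, that pins J to 0, so J=0.
Step 9. [col 5: W + H ≡ J (mod 10)] column 5 reads W+H+carry(0)=J with H=2, J=0; with digits 0,1,2,3,5,6,7,9 already taken and all letters distinct, the only value for W is 8. So W=8.

Answer: A=6, H=2, J=0, N=3, Q=5, R=7, U=9, W=8, Z=1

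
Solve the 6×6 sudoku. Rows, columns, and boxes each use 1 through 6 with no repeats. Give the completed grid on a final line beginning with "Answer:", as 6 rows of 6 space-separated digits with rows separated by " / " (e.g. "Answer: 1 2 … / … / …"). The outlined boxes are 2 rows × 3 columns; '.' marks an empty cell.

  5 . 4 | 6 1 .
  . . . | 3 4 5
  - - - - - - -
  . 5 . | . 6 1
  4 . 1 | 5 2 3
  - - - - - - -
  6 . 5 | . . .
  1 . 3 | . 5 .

Step 1. [r2c1∈{2}] only 2 remains possible at r2c1. So r2c1=2.
Step 2. [r3c4∈{4}] r3c4 is down to just 4, so r3c4=4.
Step 3. [r6c4∈{2}] r6c4 is down to just 2 ⇒ r6c4=2.
Step 4. [r6c2∈{4}] nothing but 4 survives at r6c2, so r6c2=4.
Step 5. [r2c2∈{1,6}] row 2 places 1 nowhere but r2c2, so r2c2=1.
Step 6. [r5c5∈{3}] only 3 remains possible at r5c5. So r5c5=3.
Step 7. [r4c2∈{6}] r4c2's peers cover all but 6, so r4c2=6.
Step 8. [r1c6∈{2}] r1c6 has the single candidate 2 ⇒ r1c6=2.
Step 9. [r5c2∈{2}] nothing but 2 survives at r5c2, so r5c2=2.
Step 10. [r3c3∈{2}] only 2 remains possible at r3c3 ⇒ r3c3=2.
Step 11. [r5c4∈{1}] nothing but 1 survives at r5c4, so r5c4=1.
Step 12. [r5c6∈{4}] only 4 remains possible at r5c6, so r5c6=4.
Step 13. [r2c3∈{6}] only 6 remains possible at r2c3, so r2c3=6.
Step 14. [r1c2∈{3}] only 3 remains possible at r1c2. So r1c2=3.
Step 15. [r3c1∈{3}] r3c1's peers cover all but 3. So r3c1=3.
Step 16. [r6c6∈{6}] nothing but 6 survives at r6c6, so r6c6=6.

Answer: 5 3 4 6 1 2 / 2 1 6 3 4 5 / 3 5 2 4 6 1 / 4 6 1 5 2 3 / 6 2 5 1 3 4 / 1 4 3 2 5 6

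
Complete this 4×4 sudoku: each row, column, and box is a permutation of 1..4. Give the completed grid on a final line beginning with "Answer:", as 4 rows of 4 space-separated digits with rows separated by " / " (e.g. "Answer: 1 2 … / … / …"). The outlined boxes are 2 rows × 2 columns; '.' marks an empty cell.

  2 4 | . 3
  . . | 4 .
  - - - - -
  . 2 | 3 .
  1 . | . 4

Step 1. [r2c2∈{1,3}] in col 2, 1 fits only at r2c2 ⇒ r2c2=1.
Step 2. [r2c1∈{3}] r2c1 has the single candidate 3. So r2c1=3.
Step 3. [r3c1∈{4}] r3c1 is down to just 4. So r3c1=4.
Step 4. [r4c2∈{3}] nothing but 3 survives at r4c2. So r4c2=3.
Step 5. [r3c4∈{1}] nothing but 1 survives at r3c4 ⇒ r3c4=1.
Step 6. [r1c3∈{1}] r1c3's peers cover all but 1, so r1c3=1.
Step 7. [r4c3∈{2}] only 2 remains possible at r4c3. So r4c3=2.
Step 8. [r2c4∈{2}] nothing but 2 survives at r2c4, so r2c4=2.

Answer: 2 4 1 3 / 3 1 4 2 / 4 2 3 1 / 1 3 2 4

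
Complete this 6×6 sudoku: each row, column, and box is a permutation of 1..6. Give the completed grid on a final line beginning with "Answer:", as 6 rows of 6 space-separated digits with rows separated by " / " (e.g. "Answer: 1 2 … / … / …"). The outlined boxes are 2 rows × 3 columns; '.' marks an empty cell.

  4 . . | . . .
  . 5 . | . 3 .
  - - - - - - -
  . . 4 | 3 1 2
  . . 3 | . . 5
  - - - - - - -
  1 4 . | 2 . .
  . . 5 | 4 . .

Step 1. [r6c5∈{6}] nothing but 6 survives at r6c5. So r6c5=6.
Step 2. [r4c4∈{6}] nothing but 6 survives at r4c4, so r4c4=6.
Step 3. [r2c4∈{1}] r2c4 has the single candidate 1. So r2c4=1.
Step 4. [r1c2∈{1,2,3,6}] 3 has one home in row 1: r1c2. So r1c2=3.
Step 5. [r4c1∈{2}] r4c1's peers cover all but 2. So r4c1=2.
Step 6. [r2c1∈{6}] only 6 remains possible at r2c1. So r2c1=6.
Step 7. [r1c5∈{2,5}] col 5 places 2 nowhere but r1c5 ⇒ r1c5=2.
Step 8. [r6c6∈{1,3}] 1 has one home in row 6: r6c6. So r6c6=1.
Step 9. [r5c6∈{3}] nothing but 3 survives at r5c6, so r5c6=3.
Step 10. [r3c1∈{5}] r3c1 has the single candidate 5, so r3c1=5.
Step 11. [r5c3∈{6}] only 6 remains possible at r5c3. So r5c3=6.
Step 12. [r6c1∈{3}] r6c1 has the single candidate 3. So r6c1=3.
Step 13. [r5c5∈{5}] r5c5 is down to just 5 ⇒ r5c5=5.
Step 14. [r4c2∈{1}] nothing but 1 survives at r4c2 ⇒ r4c2=1.
Step 15. [r3c2∈{6}] nothing but 6 survives at r3c2, so r3c2=6.
Step 16. [r2c3∈{2}] r2c3's peers cover all but 2 ⇒ r2c3=2.
Step 17. [r1c6∈{6}] r1c6 is down to just 6 ⇒ r1c6=6.
Step 18. [r2c6∈{4}] only 4 remains possible at r2c6, so r2c6=4.
Step 19. [r1c3∈{1}] r1c3's peers cover all but 1, so r1c3=1.
Step 20. [r1c4∈{5}] r1c4's peers cover all but 5 ⇒ r1c4=5.
Step 21. [r4c5∈{4}] r4c5's peers cover all but 4, so r4c5=4.
Step 22. [r6c2∈{2}] r6c2 has the single candidate 2, so r6c2=2.

Answer: 4 3 1 5 2 6 / 6 5 2 1 3 4 / 5 6 4 3 1 2 / 2 1 3 6 4 5 / 1 4 6 2 5 3 / 3 2 5 4 6 1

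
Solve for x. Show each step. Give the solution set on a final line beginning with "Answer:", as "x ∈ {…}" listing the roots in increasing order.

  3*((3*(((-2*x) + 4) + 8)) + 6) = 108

Step 1. [3*((3*(((-2*x) + 4) + 8)) + 6) = 108] divide by the outer 3. So div: (3*(((-2*x) + 4) + 8)) + 6 = 36.
Step 2. [(3*(((-2*x) + 4) + 8)) + 6 = 36] 3 divides every term; factor it out. So factor: (((-2*x) + 4) + 8) + 2 = 12.
Step 3. [(((-2*x) + 4) + 8) + 2 = 12] the outer +2 inverts by subtracting 2. So sub: ((-2*x) + 4) + 8 = 10.
Step 4. [((-2*x) + 4) + 8 = 10] 8 comes off first (subtract 8), so sub: (-2*x) + 4 = 2.
Step 5. [(-2*x) + 4 = 2] subtract 4: x sits inside (… + 4), so sub: -2*x = -2.
Step 6. [-2*x = -2] divide by the outer -2 ⇒ div: x = 1.

Answer: x ∈ {1}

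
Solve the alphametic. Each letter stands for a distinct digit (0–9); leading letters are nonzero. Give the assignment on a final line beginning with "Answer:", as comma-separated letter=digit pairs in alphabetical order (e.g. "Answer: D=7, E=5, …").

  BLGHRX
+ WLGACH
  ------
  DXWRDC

Step 1. [col 1: X + H ≡ C (mod 10)] no forcing yet in column 1 (carry-in 0); H=5 is free and consistent — try it, so H=5.
Step 2. [col 1: X + H ≡ C (mod 10)] column 1 (X + H ≡ C (mod 10), carry-in 0) doesn't pin C yet; pick C=3 and continue ⇒ C=3.
Step 3. [col 1: X + H ≡ C (mod 10)] column 1 reads X+H+carry(0)=C with H=5, C=3; with digits 3,5 already taken and all letters distinct, the only value for X is 8. So X=8.
Step 4. [col 2: R + C ≡ D (mod 10)] several values work for D in column 2 (R + C ≡ D (mod 10), carry-in 1); try D=6. So D=6.
Step 5. [col 2: R + C ≡ D (mod 10)] in column 2 we have R+C≡D with carry-in 1; given C=3, D=6 and digits 3,5,6,8 already taken and all letters distinct, that pins R to 2. So R=2.
Step 6. [col 3: H + A ≡ R (mod 10)] column 3: given H=5, R=2, carry-in 0, and digits 2,3,5,6,8 already taken and all letters distinct, H+A≡R (mod 10) forces A=7 ⇒ A=7.
Step 7. [col 4: G + G ≡ W (mod 10)] several values work for W in column 4 (G + G ≡ W (mod 10), carry-in 1); try W=1. So W=1.
Step 8. [col 4: G + G ≡ W (mod 10)] column 4: given W=1, carry-in 1, and digits 1,2,3,5,6,7,8 already taken and all letters distinct, G+G≡W (mod 10) forces G=0 ⇒ G=0.
Step 9. [col 5: L + L ≡ X (mod 10)] column 5 (L + L ≡ X (mod 10), carry-in 0) doesn't pin L yet; pick L=9 and continue. So L=9.
Step 10. [col 6: B + W ≡ D (mod 10)] in column 6 we have B+W≡D with carry-in 1; given W=1, D=6 and digits 0,1,2,3,5,6,7,8,9 already taken and all letters distinct, that pins B to 4 ⇒ B=4.

Answer: A=7, B=4, C=3, D=6, G=0, H=5, L=9, R=2, W=1, X=8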